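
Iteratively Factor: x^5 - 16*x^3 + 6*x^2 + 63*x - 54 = (x - 1)*(x^4 + x^3 - 15*x^2 - 9*x + 54) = (x - 1)*(x + 3)*(x^3 - 2*x^2 - 9*x + 18) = (x - 2)*(x - 1)*(x + 3)*(x^2 - 9) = (x - 3)*(x - 2)*(x - 1)*(x + 3)*(x + 3)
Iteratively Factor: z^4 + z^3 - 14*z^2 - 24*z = (z)*(z^3 + z^2 - 14*z - 24) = z*(z + 3)*(z^2 - 2*z - 8) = z*(z + 2)*(z + 3)*(z - 4)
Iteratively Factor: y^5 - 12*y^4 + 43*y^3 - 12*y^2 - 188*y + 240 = (y - 5)*(y^4 - 7*y^3 + 8*y^2 + 28*y - 48) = (y - 5)*(y + 2)*(y^3 - 9*y^2 + 26*y - 24) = (y - 5)*(y - 2)*(y + 2)*(y^2 - 7*y + 12) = (y - 5)*(y - 3)*(y - 2)*(y + 2)*(y - 4)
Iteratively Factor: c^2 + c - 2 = (c - 1)*(c + 2)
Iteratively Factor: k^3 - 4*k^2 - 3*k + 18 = (k - 3)*(k^2 - k - 6) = (k - 3)*(k + 2)*(k - 3)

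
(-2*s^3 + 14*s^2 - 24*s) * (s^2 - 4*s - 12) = -2*s^5 + 22*s^4 - 56*s^3 - 72*s^2 + 288*s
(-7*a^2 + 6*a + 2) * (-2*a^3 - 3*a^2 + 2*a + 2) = 14*a^5 + 9*a^4 - 36*a^3 - 8*a^2 + 16*a + 4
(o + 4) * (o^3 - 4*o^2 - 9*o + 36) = o^4 - 25*o^2 + 144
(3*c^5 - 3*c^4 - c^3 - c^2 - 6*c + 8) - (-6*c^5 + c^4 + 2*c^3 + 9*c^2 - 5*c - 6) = 9*c^5 - 4*c^4 - 3*c^3 - 10*c^2 - c + 14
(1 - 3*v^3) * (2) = 2 - 6*v^3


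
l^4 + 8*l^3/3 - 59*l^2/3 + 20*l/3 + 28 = (l - 7/3)*(l - 2)*(l + 1)*(l + 6)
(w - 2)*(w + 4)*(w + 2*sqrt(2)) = w^3 + 2*w^2 + 2*sqrt(2)*w^2 - 8*w + 4*sqrt(2)*w - 16*sqrt(2)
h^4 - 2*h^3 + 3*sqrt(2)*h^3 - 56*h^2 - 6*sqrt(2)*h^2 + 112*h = h*(h - 2)*(h - 4*sqrt(2))*(h + 7*sqrt(2))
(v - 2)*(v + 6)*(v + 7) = v^3 + 11*v^2 + 16*v - 84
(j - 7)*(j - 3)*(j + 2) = j^3 - 8*j^2 + j + 42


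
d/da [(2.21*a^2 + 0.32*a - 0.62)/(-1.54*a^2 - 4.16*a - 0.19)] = (-8.7008*a^2 - 2.7494*a - 2.64)/(2.3716*a^4 + 12.8128*a^3 + 17.8908*a^2 + 1.5808*a + 0.0361)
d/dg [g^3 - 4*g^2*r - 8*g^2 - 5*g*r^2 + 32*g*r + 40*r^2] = 3*g^2 - 8*g*r - 16*g - 5*r^2 + 32*r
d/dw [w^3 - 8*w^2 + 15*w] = 3*w^2 - 16*w + 15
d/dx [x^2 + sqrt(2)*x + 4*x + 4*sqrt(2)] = 2*x + sqrt(2) + 4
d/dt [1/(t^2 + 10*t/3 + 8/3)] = 6*(-3*t - 5)/(3*t^2 + 10*t + 8)^2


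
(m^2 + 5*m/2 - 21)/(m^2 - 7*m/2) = (m + 6)/m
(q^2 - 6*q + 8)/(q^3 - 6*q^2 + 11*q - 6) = (q - 4)/(q^2 - 4*q + 3)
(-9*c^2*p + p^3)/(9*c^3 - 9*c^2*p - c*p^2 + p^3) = p/(-c + p)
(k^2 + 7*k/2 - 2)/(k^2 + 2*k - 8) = (k - 1/2)/(k - 2)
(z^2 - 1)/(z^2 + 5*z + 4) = (z - 1)/(z + 4)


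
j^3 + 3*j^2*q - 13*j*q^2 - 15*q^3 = (j - 3*q)*(j + q)*(j + 5*q)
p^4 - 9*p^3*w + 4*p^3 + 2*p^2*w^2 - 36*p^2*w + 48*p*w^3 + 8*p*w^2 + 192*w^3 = (p + 4)*(p - 8*w)*(p - 3*w)*(p + 2*w)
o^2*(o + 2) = o^3 + 2*o^2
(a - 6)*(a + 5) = a^2 - a - 30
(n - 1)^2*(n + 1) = n^3 - n^2 - n + 1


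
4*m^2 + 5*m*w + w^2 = (m + w)*(4*m + w)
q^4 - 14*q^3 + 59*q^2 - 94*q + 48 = (q - 8)*(q - 3)*(q - 2)*(q - 1)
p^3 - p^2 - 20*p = p*(p - 5)*(p + 4)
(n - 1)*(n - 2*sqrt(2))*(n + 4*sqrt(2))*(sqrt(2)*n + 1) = sqrt(2)*n^4 - sqrt(2)*n^3 + 5*n^3 - 14*sqrt(2)*n^2 - 5*n^2 - 16*n + 14*sqrt(2)*n + 16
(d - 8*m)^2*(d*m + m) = d^3*m - 16*d^2*m^2 + d^2*m + 64*d*m^3 - 16*d*m^2 + 64*m^3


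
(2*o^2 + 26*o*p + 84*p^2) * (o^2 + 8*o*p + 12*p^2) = 2*o^4 + 42*o^3*p + 316*o^2*p^2 + 984*o*p^3 + 1008*p^4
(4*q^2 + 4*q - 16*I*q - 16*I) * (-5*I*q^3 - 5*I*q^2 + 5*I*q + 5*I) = -20*I*q^5 - 80*q^4 - 40*I*q^4 - 160*q^3 + 40*I*q^2 + 160*q + 20*I*q + 80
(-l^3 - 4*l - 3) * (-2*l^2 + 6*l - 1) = 2*l^5 - 6*l^4 + 9*l^3 - 18*l^2 - 14*l + 3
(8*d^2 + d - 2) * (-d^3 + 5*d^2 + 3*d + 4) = -8*d^5 + 39*d^4 + 31*d^3 + 25*d^2 - 2*d - 8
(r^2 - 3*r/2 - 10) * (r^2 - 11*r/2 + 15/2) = r^4 - 7*r^3 + 23*r^2/4 + 175*r/4 - 75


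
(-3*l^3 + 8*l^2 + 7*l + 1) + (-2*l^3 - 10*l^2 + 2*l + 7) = -5*l^3 - 2*l^2 + 9*l + 8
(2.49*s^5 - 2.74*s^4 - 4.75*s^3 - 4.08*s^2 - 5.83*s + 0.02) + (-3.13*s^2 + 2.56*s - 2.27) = 2.49*s^5 - 2.74*s^4 - 4.75*s^3 - 7.21*s^2 - 3.27*s - 2.25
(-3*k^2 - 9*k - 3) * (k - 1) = -3*k^3 - 6*k^2 + 6*k + 3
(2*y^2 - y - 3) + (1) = 2*y^2 - y - 2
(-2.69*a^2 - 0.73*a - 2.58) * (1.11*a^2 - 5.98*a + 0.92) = -2.9859*a^4 + 15.2759*a^3 - 0.9732*a^2 + 14.7568*a - 2.3736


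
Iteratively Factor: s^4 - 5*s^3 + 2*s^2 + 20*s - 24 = (s + 2)*(s^3 - 7*s^2 + 16*s - 12) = (s - 2)*(s + 2)*(s^2 - 5*s + 6) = (s - 2)^2*(s + 2)*(s - 3)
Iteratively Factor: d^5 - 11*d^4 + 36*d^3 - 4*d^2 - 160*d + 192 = (d - 2)*(d^4 - 9*d^3 + 18*d^2 + 32*d - 96) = (d - 4)*(d - 2)*(d^3 - 5*d^2 - 2*d + 24) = (d - 4)^2*(d - 2)*(d^2 - d - 6) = (d - 4)^2*(d - 2)*(d + 2)*(d - 3)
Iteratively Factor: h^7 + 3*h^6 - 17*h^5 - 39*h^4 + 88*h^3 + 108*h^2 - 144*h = (h)*(h^6 + 3*h^5 - 17*h^4 - 39*h^3 + 88*h^2 + 108*h - 144) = h*(h - 1)*(h^5 + 4*h^4 - 13*h^3 - 52*h^2 + 36*h + 144) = h*(h - 1)*(h + 3)*(h^4 + h^3 - 16*h^2 - 4*h + 48) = h*(h - 1)*(h + 2)*(h + 3)*(h^3 - h^2 - 14*h + 24) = h*(h - 3)*(h - 1)*(h + 2)*(h + 3)*(h^2 + 2*h - 8) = h*(h - 3)*(h - 1)*(h + 2)*(h + 3)*(h + 4)*(h - 2)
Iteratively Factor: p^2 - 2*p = (p)*(p - 2)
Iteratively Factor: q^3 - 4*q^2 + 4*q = (q - 2)*(q^2 - 2*q) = q*(q - 2)*(q - 2)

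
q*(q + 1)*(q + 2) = q^3 + 3*q^2 + 2*q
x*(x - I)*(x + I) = x^3 + x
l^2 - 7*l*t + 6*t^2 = (l - 6*t)*(l - t)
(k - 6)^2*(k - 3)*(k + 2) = k^4 - 13*k^3 + 42*k^2 + 36*k - 216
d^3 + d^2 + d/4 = d*(d + 1/2)^2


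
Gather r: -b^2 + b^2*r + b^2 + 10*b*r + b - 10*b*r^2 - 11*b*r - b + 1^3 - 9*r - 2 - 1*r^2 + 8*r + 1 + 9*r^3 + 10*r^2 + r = 9*r^3 + r^2*(9 - 10*b) + r*(b^2 - b)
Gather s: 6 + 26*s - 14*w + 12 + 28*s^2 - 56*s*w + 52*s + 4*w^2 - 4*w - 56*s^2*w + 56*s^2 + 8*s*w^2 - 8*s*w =s^2*(84 - 56*w) + s*(8*w^2 - 64*w + 78) + 4*w^2 - 18*w + 18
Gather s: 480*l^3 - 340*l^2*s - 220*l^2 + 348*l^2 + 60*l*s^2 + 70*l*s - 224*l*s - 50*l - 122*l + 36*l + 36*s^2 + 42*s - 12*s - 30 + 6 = 480*l^3 + 128*l^2 - 136*l + s^2*(60*l + 36) + s*(-340*l^2 - 154*l + 30) - 24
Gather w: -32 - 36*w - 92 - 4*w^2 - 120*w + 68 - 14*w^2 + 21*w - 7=-18*w^2 - 135*w - 63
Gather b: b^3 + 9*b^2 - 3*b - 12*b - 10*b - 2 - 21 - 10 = b^3 + 9*b^2 - 25*b - 33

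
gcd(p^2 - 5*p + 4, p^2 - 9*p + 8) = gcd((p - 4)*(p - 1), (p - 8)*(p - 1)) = p - 1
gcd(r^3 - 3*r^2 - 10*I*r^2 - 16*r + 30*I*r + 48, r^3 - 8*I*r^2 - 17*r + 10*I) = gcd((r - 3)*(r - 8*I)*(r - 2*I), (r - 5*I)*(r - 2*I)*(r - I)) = r - 2*I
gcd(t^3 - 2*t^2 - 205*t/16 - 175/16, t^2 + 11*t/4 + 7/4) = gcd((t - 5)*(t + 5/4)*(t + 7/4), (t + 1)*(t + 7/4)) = t + 7/4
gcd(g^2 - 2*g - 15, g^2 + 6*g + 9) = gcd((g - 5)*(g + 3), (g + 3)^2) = g + 3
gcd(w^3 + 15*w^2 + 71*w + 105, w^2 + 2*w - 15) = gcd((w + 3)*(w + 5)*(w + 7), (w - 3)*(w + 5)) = w + 5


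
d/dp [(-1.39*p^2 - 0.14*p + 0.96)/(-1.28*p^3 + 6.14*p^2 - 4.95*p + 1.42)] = (-1.7792*p^4 - 0.3584*p^3 + 11.4265*p^2 - 15.7364*p + 4.5532)/(1.6384*p^6 - 15.7184*p^5 + 50.3716*p^4 - 64.4212*p^3 + 41.9401*p^2 - 14.058*p + 2.0164)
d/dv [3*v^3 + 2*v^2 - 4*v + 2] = 9*v^2 + 4*v - 4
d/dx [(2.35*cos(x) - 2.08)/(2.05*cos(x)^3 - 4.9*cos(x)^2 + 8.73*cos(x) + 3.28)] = (9.635*cos(x)^3 - 24.307*cos(x)^2 + 20.384*cos(x) - 25.8664)*sin(x)/(4.2025*cos(x)^6 - 20.09*cos(x)^5 + 59.803*cos(x)^4 - 72.106*cos(x)^3 + 44.0689*cos(x)^2 + 57.2688*cos(x) + 10.7584)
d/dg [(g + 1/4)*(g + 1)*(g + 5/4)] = 3*g^2 + 5*g + 29/16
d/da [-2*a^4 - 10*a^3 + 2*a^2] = 2*a*(-4*a^2 - 15*a + 2)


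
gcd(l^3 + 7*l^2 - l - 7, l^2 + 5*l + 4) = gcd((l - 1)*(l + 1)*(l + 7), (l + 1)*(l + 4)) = l + 1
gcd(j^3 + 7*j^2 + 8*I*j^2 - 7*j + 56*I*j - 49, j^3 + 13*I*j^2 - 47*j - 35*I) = j^2 + 8*I*j - 7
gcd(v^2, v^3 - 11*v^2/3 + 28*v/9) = v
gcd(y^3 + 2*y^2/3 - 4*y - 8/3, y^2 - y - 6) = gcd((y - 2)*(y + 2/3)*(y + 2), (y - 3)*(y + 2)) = y + 2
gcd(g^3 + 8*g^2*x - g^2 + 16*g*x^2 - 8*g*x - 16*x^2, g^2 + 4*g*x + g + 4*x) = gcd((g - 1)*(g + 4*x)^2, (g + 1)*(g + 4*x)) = g + 4*x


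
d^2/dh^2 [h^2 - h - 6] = 2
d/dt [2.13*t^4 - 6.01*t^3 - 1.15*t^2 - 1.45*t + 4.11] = 8.52*t^3 - 18.03*t^2 - 2.3*t - 1.45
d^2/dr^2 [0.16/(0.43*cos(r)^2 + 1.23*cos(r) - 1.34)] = (-0.118336*(1 - cos(r)^2)^2 - 0.253872*cos(r)^3 - 0.67*cos(r)^2 + 0.244032*cos(r) + 0.786848)/(0.43*cos(r)^2 + 1.23*cos(r) - 1.34)^3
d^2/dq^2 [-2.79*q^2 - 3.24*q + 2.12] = -5.58000000000000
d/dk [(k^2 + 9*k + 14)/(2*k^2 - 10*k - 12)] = (-7*k^2 - 20*k + 8)/(k^4 - 10*k^3 + 13*k^2 + 60*k + 36)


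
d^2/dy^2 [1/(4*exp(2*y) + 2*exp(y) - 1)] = (64*exp(3*y) + 24*exp(2*y) + 20*exp(y) + 2)*exp(y)/(64*exp(6*y) + 96*exp(5*y) - 40*exp(3*y) + 6*exp(y) - 1)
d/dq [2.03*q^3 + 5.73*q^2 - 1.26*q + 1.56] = 6.09*q^2 + 11.46*q - 1.26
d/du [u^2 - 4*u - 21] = 2*u - 4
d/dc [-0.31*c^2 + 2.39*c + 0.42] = 2.39 - 0.62*c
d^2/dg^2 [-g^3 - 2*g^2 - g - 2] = -6*g - 4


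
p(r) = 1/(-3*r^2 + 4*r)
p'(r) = (6*r - 4)/(-3*r^2 + 4*r)^2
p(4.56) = -0.02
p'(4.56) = 0.01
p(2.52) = -0.11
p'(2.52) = 0.14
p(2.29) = -0.15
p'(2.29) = 0.23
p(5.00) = -0.02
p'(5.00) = 0.01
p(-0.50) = -0.36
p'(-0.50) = -0.93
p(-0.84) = -0.18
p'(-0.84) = -0.30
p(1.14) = 1.51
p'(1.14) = 6.50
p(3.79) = -0.04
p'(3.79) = 0.02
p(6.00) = -0.01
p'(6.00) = 0.00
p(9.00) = 0.00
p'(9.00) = 0.00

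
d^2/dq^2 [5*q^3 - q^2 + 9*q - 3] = 30*q - 2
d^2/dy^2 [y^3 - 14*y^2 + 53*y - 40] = 6*y - 28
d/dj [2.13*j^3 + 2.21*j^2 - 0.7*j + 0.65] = 6.39*j^2 + 4.42*j - 0.7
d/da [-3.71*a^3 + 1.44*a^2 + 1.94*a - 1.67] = -11.13*a^2 + 2.88*a + 1.94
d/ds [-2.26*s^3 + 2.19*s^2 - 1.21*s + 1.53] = -6.78*s^2 + 4.38*s - 1.21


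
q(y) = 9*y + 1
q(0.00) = 1.00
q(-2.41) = -20.69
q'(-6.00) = 9.00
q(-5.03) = -44.27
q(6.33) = 57.97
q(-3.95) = -34.55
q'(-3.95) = 9.00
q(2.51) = 23.59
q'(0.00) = 9.00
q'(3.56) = 9.00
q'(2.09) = 9.00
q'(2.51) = 9.00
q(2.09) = 19.81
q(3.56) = 33.04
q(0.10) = 1.90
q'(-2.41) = 9.00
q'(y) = 9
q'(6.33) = 9.00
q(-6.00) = -53.00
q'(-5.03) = 9.00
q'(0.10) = 9.00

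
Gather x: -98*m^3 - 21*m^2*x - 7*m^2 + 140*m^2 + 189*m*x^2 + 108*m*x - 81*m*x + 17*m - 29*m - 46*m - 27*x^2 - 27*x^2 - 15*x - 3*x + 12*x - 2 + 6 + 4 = -98*m^3 + 133*m^2 - 58*m + x^2*(189*m - 54) + x*(-21*m^2 + 27*m - 6) + 8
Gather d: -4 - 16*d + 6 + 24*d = 8*d + 2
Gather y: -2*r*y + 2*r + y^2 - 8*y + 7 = 2*r + y^2 + y*(-2*r - 8) + 7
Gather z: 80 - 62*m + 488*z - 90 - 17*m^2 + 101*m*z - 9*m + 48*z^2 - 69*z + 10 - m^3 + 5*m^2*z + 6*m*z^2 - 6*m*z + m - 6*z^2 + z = -m^3 - 17*m^2 - 70*m + z^2*(6*m + 42) + z*(5*m^2 + 95*m + 420)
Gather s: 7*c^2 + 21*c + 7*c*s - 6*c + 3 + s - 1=7*c^2 + 15*c + s*(7*c + 1) + 2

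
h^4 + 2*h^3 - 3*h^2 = h^2*(h - 1)*(h + 3)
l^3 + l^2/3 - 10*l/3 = l*(l - 5/3)*(l + 2)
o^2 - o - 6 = (o - 3)*(o + 2)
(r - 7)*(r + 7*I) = r^2 - 7*r + 7*I*r - 49*I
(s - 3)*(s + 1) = s^2 - 2*s - 3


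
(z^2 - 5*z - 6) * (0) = 0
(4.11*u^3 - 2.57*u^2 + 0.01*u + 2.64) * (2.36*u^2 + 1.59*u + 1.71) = 9.6996*u^5 + 0.469700000000002*u^4 + 2.9654*u^3 + 1.8516*u^2 + 4.2147*u + 4.5144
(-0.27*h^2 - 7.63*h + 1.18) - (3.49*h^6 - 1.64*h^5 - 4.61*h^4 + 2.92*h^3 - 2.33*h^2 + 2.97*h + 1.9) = -3.49*h^6 + 1.64*h^5 + 4.61*h^4 - 2.92*h^3 + 2.06*h^2 - 10.6*h - 0.72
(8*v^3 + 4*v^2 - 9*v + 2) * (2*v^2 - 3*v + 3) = 16*v^5 - 16*v^4 - 6*v^3 + 43*v^2 - 33*v + 6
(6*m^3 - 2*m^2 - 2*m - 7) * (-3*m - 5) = -18*m^4 - 24*m^3 + 16*m^2 + 31*m + 35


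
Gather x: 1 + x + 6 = x + 7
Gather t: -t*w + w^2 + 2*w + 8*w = -t*w + w^2 + 10*w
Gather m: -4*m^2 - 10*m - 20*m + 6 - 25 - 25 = -4*m^2 - 30*m - 44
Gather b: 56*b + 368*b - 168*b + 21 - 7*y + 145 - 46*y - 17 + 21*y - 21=256*b - 32*y + 128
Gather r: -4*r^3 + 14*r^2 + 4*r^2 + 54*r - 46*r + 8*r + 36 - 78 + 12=-4*r^3 + 18*r^2 + 16*r - 30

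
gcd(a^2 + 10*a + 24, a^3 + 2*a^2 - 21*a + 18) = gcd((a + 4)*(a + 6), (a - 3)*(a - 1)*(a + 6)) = a + 6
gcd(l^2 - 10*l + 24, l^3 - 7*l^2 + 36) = l - 6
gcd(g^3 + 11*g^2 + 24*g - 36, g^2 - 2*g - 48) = g + 6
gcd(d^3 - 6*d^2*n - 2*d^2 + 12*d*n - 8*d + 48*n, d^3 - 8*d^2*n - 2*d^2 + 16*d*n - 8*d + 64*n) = d^2 - 2*d - 8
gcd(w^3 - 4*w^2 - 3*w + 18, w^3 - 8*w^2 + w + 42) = w^2 - w - 6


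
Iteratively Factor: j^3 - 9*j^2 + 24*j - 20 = (j - 2)*(j^2 - 7*j + 10) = (j - 5)*(j - 2)*(j - 2)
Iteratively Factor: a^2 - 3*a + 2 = (a - 2)*(a - 1)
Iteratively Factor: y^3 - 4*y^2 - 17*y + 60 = (y - 3)*(y^2 - y - 20) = (y - 3)*(y + 4)*(y - 5)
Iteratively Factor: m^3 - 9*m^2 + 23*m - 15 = (m - 3)*(m^2 - 6*m + 5) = (m - 3)*(m - 1)*(m - 5)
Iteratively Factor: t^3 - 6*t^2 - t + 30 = (t - 3)*(t^2 - 3*t - 10) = (t - 5)*(t - 3)*(t + 2)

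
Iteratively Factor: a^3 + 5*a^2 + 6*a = (a + 3)*(a^2 + 2*a) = a*(a + 3)*(a + 2)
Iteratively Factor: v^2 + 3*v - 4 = (v + 4)*(v - 1)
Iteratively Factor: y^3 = (y)*(y^2) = y^2*(y)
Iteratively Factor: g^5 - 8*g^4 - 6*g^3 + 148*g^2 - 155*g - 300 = (g - 5)*(g^4 - 3*g^3 - 21*g^2 + 43*g + 60) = (g - 5)*(g + 1)*(g^3 - 4*g^2 - 17*g + 60) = (g - 5)^2*(g + 1)*(g^2 + g - 12) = (g - 5)^2*(g + 1)*(g + 4)*(g - 3)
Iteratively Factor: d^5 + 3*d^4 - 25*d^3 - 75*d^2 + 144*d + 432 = (d - 4)*(d^4 + 7*d^3 + 3*d^2 - 63*d - 108) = (d - 4)*(d + 4)*(d^3 + 3*d^2 - 9*d - 27) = (d - 4)*(d + 3)*(d + 4)*(d^2 - 9) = (d - 4)*(d - 3)*(d + 3)*(d + 4)*(d + 3)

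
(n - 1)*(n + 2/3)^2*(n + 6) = n^4 + 19*n^3/3 + 10*n^2/9 - 52*n/9 - 8/3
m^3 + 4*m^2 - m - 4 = (m - 1)*(m + 1)*(m + 4)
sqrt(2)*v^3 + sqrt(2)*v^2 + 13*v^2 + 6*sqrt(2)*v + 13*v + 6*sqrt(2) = (v + 1)*(v + 6*sqrt(2))*(sqrt(2)*v + 1)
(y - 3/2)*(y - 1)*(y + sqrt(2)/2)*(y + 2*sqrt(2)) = y^4 - 5*y^3/2 + 5*sqrt(2)*y^3/2 - 25*sqrt(2)*y^2/4 + 7*y^2/2 - 5*y + 15*sqrt(2)*y/4 + 3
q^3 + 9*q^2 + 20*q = q*(q + 4)*(q + 5)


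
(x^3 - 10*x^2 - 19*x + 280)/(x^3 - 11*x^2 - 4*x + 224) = (x + 5)/(x + 4)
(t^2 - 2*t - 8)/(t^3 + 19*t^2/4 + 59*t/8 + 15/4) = 8*(t - 4)/(8*t^2 + 22*t + 15)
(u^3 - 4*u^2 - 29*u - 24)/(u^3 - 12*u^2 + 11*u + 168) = (u + 1)/(u - 7)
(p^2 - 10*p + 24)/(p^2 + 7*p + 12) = (p^2 - 10*p + 24)/(p^2 + 7*p + 12)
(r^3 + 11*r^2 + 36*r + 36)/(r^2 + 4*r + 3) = (r^2 + 8*r + 12)/(r + 1)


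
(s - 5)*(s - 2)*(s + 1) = s^3 - 6*s^2 + 3*s + 10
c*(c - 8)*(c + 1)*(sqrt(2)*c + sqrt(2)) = sqrt(2)*c^4 - 6*sqrt(2)*c^3 - 15*sqrt(2)*c^2 - 8*sqrt(2)*c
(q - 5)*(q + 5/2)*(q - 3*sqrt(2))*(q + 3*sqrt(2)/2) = q^4 - 5*q^3/2 - 3*sqrt(2)*q^3/2 - 43*q^2/2 + 15*sqrt(2)*q^2/4 + 45*q/2 + 75*sqrt(2)*q/4 + 225/2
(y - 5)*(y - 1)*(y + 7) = y^3 + y^2 - 37*y + 35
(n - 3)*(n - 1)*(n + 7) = n^3 + 3*n^2 - 25*n + 21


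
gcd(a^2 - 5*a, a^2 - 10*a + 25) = a - 5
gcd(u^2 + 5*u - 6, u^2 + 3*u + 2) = 1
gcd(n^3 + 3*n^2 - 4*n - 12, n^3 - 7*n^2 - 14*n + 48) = n^2 + n - 6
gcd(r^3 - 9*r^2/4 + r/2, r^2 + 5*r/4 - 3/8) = r - 1/4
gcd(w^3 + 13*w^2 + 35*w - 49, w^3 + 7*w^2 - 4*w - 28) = w + 7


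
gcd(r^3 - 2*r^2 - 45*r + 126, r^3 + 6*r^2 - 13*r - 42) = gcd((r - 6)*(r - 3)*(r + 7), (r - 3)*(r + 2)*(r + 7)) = r^2 + 4*r - 21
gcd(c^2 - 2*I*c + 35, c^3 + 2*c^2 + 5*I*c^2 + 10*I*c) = c + 5*I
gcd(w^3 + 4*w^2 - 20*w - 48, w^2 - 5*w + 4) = w - 4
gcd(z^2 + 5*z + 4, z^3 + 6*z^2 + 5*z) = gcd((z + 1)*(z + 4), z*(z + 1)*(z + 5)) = z + 1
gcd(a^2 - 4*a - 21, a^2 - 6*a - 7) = a - 7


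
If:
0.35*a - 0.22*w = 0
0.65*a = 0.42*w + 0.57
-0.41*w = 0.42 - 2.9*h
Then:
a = -31.35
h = -6.91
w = -49.88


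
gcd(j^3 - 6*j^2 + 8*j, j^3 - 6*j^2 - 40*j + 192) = j - 4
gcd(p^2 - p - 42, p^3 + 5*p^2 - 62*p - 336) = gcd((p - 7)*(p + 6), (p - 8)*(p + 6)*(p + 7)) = p + 6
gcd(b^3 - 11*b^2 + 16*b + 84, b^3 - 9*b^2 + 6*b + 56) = b^2 - 5*b - 14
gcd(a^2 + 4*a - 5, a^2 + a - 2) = a - 1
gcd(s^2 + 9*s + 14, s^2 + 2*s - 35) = s + 7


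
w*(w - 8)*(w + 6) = w^3 - 2*w^2 - 48*w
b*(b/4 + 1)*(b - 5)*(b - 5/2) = b^4/4 - 7*b^3/8 - 35*b^2/8 + 25*b/2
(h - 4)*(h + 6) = h^2 + 2*h - 24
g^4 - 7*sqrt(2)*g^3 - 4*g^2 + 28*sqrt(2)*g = g*(g - 2)*(g + 2)*(g - 7*sqrt(2))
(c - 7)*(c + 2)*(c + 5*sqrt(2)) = c^3 - 5*c^2 + 5*sqrt(2)*c^2 - 25*sqrt(2)*c - 14*c - 70*sqrt(2)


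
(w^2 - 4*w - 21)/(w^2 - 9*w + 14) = (w + 3)/(w - 2)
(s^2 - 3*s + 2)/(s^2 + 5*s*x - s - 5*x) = (s - 2)/(s + 5*x)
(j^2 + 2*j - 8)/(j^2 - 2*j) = (j + 4)/j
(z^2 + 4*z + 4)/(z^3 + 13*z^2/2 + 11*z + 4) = 2*(z + 2)/(2*z^2 + 9*z + 4)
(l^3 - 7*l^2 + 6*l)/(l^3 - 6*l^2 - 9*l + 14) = l*(l - 6)/(l^2 - 5*l - 14)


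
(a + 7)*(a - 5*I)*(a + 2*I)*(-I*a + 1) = -I*a^4 - 2*a^3 - 7*I*a^3 - 14*a^2 - 13*I*a^2 + 10*a - 91*I*a + 70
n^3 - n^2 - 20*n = n*(n - 5)*(n + 4)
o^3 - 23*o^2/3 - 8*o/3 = o*(o - 8)*(o + 1/3)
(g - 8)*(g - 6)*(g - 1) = g^3 - 15*g^2 + 62*g - 48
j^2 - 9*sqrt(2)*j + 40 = (j - 5*sqrt(2))*(j - 4*sqrt(2))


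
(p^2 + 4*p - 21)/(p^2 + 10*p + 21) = (p - 3)/(p + 3)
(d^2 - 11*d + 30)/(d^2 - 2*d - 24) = (d - 5)/(d + 4)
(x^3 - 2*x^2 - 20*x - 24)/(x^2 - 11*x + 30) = (x^2 + 4*x + 4)/(x - 5)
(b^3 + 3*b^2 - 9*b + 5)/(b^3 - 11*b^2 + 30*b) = (b^3 + 3*b^2 - 9*b + 5)/(b*(b^2 - 11*b + 30))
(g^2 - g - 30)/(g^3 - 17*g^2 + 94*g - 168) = (g + 5)/(g^2 - 11*g + 28)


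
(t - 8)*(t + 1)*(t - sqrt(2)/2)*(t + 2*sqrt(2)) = t^4 - 7*t^3 + 3*sqrt(2)*t^3/2 - 21*sqrt(2)*t^2/2 - 10*t^2 - 12*sqrt(2)*t + 14*t + 16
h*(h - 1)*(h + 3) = h^3 + 2*h^2 - 3*h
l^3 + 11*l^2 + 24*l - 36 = (l - 1)*(l + 6)^2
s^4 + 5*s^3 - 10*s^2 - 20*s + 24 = (s - 2)*(s - 1)*(s + 2)*(s + 6)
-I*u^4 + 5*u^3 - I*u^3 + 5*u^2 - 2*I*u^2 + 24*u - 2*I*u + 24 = (u - 2*I)*(u + 3*I)*(u + 4*I)*(-I*u - I)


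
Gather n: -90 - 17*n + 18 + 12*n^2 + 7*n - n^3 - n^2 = -n^3 + 11*n^2 - 10*n - 72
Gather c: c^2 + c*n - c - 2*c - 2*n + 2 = c^2 + c*(n - 3) - 2*n + 2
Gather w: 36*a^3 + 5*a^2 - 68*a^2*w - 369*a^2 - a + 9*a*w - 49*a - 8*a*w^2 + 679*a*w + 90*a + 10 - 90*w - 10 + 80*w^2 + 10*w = 36*a^3 - 364*a^2 + 40*a + w^2*(80 - 8*a) + w*(-68*a^2 + 688*a - 80)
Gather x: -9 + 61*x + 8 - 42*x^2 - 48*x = -42*x^2 + 13*x - 1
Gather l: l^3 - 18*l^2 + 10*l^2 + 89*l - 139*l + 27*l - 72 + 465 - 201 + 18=l^3 - 8*l^2 - 23*l + 210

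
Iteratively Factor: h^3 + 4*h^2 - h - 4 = (h + 1)*(h^2 + 3*h - 4) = (h + 1)*(h + 4)*(h - 1)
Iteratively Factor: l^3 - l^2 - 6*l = (l + 2)*(l^2 - 3*l) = l*(l + 2)*(l - 3)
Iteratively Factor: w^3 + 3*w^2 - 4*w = (w + 4)*(w^2 - w) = (w - 1)*(w + 4)*(w)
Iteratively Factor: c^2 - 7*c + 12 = (c - 4)*(c - 3)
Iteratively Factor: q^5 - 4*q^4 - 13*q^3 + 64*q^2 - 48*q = (q - 1)*(q^4 - 3*q^3 - 16*q^2 + 48*q) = (q - 4)*(q - 1)*(q^3 + q^2 - 12*q) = (q - 4)*(q - 3)*(q - 1)*(q^2 + 4*q) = (q - 4)*(q - 3)*(q - 1)*(q + 4)*(q)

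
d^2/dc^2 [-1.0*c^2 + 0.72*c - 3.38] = -2.00000000000000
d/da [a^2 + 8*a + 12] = 2*a + 8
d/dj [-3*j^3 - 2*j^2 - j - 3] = -9*j^2 - 4*j - 1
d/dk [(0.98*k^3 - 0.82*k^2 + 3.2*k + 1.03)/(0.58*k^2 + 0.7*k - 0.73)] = (0.5684*k^4 + 1.372*k^3 - 4.5762*k^2 + 0.00240000000000018*k - 3.057)/(0.3364*k^4 + 0.812*k^3 - 0.3568*k^2 - 1.022*k + 0.5329)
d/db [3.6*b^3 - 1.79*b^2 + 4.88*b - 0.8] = 10.8*b^2 - 3.58*b + 4.88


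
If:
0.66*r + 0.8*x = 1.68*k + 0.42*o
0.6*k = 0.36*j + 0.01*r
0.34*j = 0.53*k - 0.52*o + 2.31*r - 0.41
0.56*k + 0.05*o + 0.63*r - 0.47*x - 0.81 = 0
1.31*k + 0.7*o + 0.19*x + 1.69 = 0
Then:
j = -2.43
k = -1.45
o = 1.07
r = 0.39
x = -2.81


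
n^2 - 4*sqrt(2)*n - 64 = (n - 8*sqrt(2))*(n + 4*sqrt(2))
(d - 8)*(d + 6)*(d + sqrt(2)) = d^3 - 2*d^2 + sqrt(2)*d^2 - 48*d - 2*sqrt(2)*d - 48*sqrt(2)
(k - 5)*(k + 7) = k^2 + 2*k - 35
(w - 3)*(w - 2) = w^2 - 5*w + 6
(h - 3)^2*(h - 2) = h^3 - 8*h^2 + 21*h - 18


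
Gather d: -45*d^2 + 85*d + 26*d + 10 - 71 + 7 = -45*d^2 + 111*d - 54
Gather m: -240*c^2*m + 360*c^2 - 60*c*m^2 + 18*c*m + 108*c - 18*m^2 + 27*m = 360*c^2 + 108*c + m^2*(-60*c - 18) + m*(-240*c^2 + 18*c + 27)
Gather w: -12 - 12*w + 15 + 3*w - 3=-9*w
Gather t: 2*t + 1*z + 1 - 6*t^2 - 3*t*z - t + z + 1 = -6*t^2 + t*(1 - 3*z) + 2*z + 2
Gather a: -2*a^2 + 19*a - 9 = -2*a^2 + 19*a - 9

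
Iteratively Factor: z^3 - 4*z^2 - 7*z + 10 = (z - 5)*(z^2 + z - 2) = (z - 5)*(z - 1)*(z + 2)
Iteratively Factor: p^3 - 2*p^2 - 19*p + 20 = (p + 4)*(p^2 - 6*p + 5) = (p - 1)*(p + 4)*(p - 5)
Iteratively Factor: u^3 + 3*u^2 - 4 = (u - 1)*(u^2 + 4*u + 4) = (u - 1)*(u + 2)*(u + 2)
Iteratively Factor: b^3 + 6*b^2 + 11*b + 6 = (b + 3)*(b^2 + 3*b + 2) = (b + 2)*(b + 3)*(b + 1)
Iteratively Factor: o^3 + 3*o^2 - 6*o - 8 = (o - 2)*(o^2 + 5*o + 4) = (o - 2)*(o + 1)*(o + 4)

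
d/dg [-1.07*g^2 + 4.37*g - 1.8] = 4.37 - 2.14*g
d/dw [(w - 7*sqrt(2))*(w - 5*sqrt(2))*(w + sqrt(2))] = 3*w^2 - 22*sqrt(2)*w + 46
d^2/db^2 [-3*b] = 0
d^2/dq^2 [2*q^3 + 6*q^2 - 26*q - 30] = 12*q + 12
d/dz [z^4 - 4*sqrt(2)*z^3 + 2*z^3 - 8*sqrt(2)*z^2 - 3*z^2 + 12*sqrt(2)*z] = 4*z^3 - 12*sqrt(2)*z^2 + 6*z^2 - 16*sqrt(2)*z - 6*z + 12*sqrt(2)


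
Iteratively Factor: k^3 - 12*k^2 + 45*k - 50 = (k - 2)*(k^2 - 10*k + 25) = (k - 5)*(k - 2)*(k - 5)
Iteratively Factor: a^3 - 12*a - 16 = (a + 2)*(a^2 - 2*a - 8) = (a + 2)^2*(a - 4)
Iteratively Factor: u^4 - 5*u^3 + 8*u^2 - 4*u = (u - 2)*(u^3 - 3*u^2 + 2*u) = (u - 2)^2*(u^2 - u) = (u - 2)^2*(u - 1)*(u)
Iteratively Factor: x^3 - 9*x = (x)*(x^2 - 9) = x*(x - 3)*(x + 3)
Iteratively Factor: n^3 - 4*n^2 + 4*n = (n)*(n^2 - 4*n + 4) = n*(n - 2)*(n - 2)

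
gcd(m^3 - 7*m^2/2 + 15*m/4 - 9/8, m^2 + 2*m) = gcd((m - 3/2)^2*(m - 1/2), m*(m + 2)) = 1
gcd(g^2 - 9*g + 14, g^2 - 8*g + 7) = g - 7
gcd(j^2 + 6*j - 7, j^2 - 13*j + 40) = 1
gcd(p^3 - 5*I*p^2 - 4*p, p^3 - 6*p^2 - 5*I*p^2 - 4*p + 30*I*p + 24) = p^2 - 5*I*p - 4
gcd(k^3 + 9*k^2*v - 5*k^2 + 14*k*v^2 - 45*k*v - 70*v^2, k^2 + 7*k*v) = k + 7*v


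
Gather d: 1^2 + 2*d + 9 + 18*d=20*d + 10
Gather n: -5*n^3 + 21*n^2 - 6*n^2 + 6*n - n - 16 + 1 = -5*n^3 + 15*n^2 + 5*n - 15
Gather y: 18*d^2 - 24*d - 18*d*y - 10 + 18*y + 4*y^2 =18*d^2 - 24*d + 4*y^2 + y*(18 - 18*d) - 10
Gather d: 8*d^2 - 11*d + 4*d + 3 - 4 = 8*d^2 - 7*d - 1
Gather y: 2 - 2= 0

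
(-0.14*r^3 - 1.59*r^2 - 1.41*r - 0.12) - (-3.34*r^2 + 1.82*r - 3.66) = -0.14*r^3 + 1.75*r^2 - 3.23*r + 3.54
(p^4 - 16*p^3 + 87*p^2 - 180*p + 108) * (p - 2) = p^5 - 18*p^4 + 119*p^3 - 354*p^2 + 468*p - 216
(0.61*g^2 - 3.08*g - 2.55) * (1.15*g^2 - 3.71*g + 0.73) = 0.7015*g^4 - 5.8051*g^3 + 8.9396*g^2 + 7.2121*g - 1.8615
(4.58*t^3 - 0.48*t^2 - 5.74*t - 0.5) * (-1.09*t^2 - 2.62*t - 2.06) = -4.9922*t^5 - 11.4764*t^4 - 1.9206*t^3 + 16.5726*t^2 + 13.1344*t + 1.03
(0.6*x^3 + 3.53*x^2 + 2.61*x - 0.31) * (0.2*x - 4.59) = 0.12*x^4 - 2.048*x^3 - 15.6807*x^2 - 12.0419*x + 1.4229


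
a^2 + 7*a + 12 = (a + 3)*(a + 4)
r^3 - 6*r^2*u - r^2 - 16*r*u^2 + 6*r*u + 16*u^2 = (r - 1)*(r - 8*u)*(r + 2*u)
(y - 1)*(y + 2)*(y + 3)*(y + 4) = y^4 + 8*y^3 + 17*y^2 - 2*y - 24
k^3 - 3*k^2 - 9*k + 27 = (k - 3)^2*(k + 3)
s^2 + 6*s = s*(s + 6)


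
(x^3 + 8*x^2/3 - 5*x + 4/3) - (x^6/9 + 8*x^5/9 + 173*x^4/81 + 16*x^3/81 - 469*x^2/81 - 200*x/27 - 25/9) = -x^6/9 - 8*x^5/9 - 173*x^4/81 + 65*x^3/81 + 685*x^2/81 + 65*x/27 + 37/9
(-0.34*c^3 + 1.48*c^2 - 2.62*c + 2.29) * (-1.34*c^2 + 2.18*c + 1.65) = 0.4556*c^5 - 2.7244*c^4 + 6.1762*c^3 - 6.3382*c^2 + 0.669200000000001*c + 3.7785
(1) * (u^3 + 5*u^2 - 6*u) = u^3 + 5*u^2 - 6*u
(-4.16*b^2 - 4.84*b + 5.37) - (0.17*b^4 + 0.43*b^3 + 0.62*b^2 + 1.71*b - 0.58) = -0.17*b^4 - 0.43*b^3 - 4.78*b^2 - 6.55*b + 5.95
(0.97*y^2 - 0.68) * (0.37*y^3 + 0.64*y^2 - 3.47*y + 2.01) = 0.3589*y^5 + 0.6208*y^4 - 3.6175*y^3 + 1.5145*y^2 + 2.3596*y - 1.3668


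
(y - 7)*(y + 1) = y^2 - 6*y - 7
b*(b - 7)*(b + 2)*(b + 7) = b^4 + 2*b^3 - 49*b^2 - 98*b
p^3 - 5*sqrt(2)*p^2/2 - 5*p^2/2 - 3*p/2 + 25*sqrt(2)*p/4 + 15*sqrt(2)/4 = (p - 3)*(p + 1/2)*(p - 5*sqrt(2)/2)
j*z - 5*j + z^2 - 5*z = (j + z)*(z - 5)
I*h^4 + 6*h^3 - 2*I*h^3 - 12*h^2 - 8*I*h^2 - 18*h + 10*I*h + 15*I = (h - 3)*(h - 5*I)*(h - I)*(I*h + I)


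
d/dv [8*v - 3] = 8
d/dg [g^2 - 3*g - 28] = 2*g - 3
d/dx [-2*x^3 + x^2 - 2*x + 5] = -6*x^2 + 2*x - 2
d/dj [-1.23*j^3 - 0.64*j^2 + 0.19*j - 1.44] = -3.69*j^2 - 1.28*j + 0.19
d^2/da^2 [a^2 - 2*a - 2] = 2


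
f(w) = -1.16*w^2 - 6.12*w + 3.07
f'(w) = -2.32*w - 6.12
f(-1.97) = 10.62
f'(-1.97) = -1.55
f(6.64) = -88.71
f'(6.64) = -21.52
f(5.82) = -71.84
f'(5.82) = -19.62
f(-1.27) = 8.97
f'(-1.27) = -3.17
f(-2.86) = 11.08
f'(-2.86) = 0.52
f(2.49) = -19.36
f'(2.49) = -11.90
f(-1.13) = 8.50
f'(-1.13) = -3.50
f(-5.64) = 0.69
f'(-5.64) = 6.96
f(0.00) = 3.07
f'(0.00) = -6.12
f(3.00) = -25.73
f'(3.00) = -13.08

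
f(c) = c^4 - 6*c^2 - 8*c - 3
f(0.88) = -14.09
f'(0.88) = -15.83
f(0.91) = -14.56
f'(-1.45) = -2.79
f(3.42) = 36.27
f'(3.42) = 110.97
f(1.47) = -23.06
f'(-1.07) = -0.06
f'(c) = 4*c^3 - 12*c - 8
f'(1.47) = -12.93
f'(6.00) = 784.00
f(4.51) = 252.60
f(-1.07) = 0.00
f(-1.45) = 0.41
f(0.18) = -4.63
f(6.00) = 1029.00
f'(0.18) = -10.14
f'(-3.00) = -80.00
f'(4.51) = 304.82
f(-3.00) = 48.00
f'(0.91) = -15.91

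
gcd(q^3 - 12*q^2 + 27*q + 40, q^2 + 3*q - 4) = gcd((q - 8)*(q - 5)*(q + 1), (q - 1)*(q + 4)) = 1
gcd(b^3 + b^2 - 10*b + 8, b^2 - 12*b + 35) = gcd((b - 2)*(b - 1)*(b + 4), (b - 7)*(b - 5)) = 1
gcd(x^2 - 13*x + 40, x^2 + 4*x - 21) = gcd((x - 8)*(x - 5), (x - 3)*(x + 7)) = 1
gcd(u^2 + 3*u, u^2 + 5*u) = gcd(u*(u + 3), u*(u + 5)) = u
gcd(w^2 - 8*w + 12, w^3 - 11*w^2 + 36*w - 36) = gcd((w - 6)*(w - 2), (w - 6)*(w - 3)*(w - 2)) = w^2 - 8*w + 12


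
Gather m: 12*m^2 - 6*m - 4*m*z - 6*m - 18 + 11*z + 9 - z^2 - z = 12*m^2 + m*(-4*z - 12) - z^2 + 10*z - 9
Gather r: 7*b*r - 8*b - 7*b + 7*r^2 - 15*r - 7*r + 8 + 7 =-15*b + 7*r^2 + r*(7*b - 22) + 15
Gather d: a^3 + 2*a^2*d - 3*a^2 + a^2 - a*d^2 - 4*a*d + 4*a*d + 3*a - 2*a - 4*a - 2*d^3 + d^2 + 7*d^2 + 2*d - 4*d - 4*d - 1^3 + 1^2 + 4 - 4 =a^3 - 2*a^2 - 3*a - 2*d^3 + d^2*(8 - a) + d*(2*a^2 - 6)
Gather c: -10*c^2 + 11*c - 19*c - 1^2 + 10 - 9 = -10*c^2 - 8*c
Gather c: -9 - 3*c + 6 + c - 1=-2*c - 4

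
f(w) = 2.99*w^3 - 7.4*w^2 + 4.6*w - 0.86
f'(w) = 8.97*w^2 - 14.8*w + 4.6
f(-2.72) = -128.29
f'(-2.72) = 111.22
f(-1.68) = -43.65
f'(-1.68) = 54.78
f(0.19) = -0.23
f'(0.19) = 2.11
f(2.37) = 8.28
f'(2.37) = 19.91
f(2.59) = 13.36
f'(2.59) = 26.44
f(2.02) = 2.88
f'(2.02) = 11.31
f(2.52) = 11.59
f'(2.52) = 24.27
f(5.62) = 322.01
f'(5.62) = 204.74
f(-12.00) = -6288.38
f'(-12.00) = 1473.88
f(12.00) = 4155.46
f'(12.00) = 1118.68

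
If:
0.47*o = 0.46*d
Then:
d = 1.02173913043478*o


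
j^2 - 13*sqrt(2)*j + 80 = (j - 8*sqrt(2))*(j - 5*sqrt(2))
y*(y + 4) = y^2 + 4*y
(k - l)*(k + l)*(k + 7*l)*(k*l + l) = k^4*l + 7*k^3*l^2 + k^3*l - k^2*l^3 + 7*k^2*l^2 - 7*k*l^4 - k*l^3 - 7*l^4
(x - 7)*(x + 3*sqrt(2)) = x^2 - 7*x + 3*sqrt(2)*x - 21*sqrt(2)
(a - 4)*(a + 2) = a^2 - 2*a - 8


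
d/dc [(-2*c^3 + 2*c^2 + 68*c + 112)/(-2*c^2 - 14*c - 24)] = (c^2 + 6*c - 1)/(c^2 + 6*c + 9)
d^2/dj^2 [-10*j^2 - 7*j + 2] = -20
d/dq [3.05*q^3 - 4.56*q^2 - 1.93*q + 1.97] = 9.15*q^2 - 9.12*q - 1.93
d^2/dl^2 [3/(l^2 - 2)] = 6*(3*l^2 + 2)/(l^2 - 2)^3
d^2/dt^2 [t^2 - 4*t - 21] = 2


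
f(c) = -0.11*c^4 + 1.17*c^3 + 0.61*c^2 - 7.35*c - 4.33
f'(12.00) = -247.59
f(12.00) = -263.89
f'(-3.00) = 32.46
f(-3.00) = -17.29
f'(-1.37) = -1.30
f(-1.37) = 3.49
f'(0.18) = -7.02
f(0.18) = -5.63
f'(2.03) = 5.91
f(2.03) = -8.82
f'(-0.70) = -6.33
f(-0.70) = 0.69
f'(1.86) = 4.23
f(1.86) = -9.68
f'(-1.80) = 4.39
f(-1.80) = 2.90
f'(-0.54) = -6.92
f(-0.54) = -0.38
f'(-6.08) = 213.88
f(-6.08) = -350.37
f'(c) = -0.44*c^3 + 3.51*c^2 + 1.22*c - 7.35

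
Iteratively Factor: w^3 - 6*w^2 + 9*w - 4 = (w - 1)*(w^2 - 5*w + 4) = (w - 1)^2*(w - 4)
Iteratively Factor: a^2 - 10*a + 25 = (a - 5)*(a - 5)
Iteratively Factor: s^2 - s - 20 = (s - 5)*(s + 4)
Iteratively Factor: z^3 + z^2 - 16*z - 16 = (z + 1)*(z^2 - 16) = (z - 4)*(z + 1)*(z + 4)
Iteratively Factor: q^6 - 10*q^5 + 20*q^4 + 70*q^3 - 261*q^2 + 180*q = (q)*(q^5 - 10*q^4 + 20*q^3 + 70*q^2 - 261*q + 180) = q*(q - 1)*(q^4 - 9*q^3 + 11*q^2 + 81*q - 180) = q*(q - 3)*(q - 1)*(q^3 - 6*q^2 - 7*q + 60) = q*(q - 4)*(q - 3)*(q - 1)*(q^2 - 2*q - 15) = q*(q - 4)*(q - 3)*(q - 1)*(q + 3)*(q - 5)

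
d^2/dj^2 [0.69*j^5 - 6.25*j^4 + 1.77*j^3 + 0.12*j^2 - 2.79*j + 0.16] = 13.8*j^3 - 75.0*j^2 + 10.62*j + 0.24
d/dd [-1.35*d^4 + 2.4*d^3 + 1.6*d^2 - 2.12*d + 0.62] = -5.4*d^3 + 7.2*d^2 + 3.2*d - 2.12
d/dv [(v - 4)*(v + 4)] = 2*v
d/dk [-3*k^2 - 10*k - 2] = -6*k - 10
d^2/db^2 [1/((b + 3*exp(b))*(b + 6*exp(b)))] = (-6*(b + 3*exp(b))^2*(b + 6*exp(b))*exp(b) + 2*(b + 3*exp(b))^2*(6*exp(b) + 1)^2 - 3*(b + 3*exp(b))*(b + 6*exp(b))^2*exp(b) + 2*(b + 3*exp(b))*(b + 6*exp(b))*(3*exp(b) + 1)*(6*exp(b) + 1) + 2*(b + 6*exp(b))^2*(3*exp(b) + 1)^2)/((b + 3*exp(b))^3*(b + 6*exp(b))^3)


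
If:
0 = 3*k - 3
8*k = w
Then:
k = 1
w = 8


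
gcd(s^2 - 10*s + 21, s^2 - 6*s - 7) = s - 7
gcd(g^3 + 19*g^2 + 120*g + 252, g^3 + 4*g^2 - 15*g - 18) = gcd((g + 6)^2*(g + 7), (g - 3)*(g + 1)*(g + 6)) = g + 6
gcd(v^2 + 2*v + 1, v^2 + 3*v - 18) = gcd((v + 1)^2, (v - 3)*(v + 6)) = 1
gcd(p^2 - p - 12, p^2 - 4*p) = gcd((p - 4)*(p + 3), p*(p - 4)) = p - 4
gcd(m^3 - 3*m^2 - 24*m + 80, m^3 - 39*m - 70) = m + 5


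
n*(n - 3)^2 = n^3 - 6*n^2 + 9*n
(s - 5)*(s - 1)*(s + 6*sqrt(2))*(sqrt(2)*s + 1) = sqrt(2)*s^4 - 6*sqrt(2)*s^3 + 13*s^3 - 78*s^2 + 11*sqrt(2)*s^2 - 36*sqrt(2)*s + 65*s + 30*sqrt(2)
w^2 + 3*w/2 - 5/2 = (w - 1)*(w + 5/2)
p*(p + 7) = p^2 + 7*p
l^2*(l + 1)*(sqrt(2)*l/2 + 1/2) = sqrt(2)*l^4/2 + l^3/2 + sqrt(2)*l^3/2 + l^2/2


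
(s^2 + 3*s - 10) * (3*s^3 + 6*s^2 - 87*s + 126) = 3*s^5 + 15*s^4 - 99*s^3 - 195*s^2 + 1248*s - 1260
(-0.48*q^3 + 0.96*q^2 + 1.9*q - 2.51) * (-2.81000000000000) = 1.3488*q^3 - 2.6976*q^2 - 5.339*q + 7.0531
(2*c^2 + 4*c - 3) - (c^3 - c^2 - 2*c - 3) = -c^3 + 3*c^2 + 6*c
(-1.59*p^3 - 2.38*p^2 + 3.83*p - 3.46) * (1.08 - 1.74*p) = 2.7666*p^4 + 2.424*p^3 - 9.2346*p^2 + 10.1568*p - 3.7368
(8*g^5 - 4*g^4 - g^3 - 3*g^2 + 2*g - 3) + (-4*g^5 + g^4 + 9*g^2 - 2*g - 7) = 4*g^5 - 3*g^4 - g^3 + 6*g^2 - 10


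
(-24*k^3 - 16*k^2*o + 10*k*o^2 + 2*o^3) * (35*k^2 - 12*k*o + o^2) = -840*k^5 - 272*k^4*o + 518*k^3*o^2 - 66*k^2*o^3 - 14*k*o^4 + 2*o^5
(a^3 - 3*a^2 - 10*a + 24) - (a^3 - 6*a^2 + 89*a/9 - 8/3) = 3*a^2 - 179*a/9 + 80/3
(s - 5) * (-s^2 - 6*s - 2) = -s^3 - s^2 + 28*s + 10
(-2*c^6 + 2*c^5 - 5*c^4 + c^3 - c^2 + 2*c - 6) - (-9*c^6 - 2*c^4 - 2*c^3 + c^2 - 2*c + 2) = 7*c^6 + 2*c^5 - 3*c^4 + 3*c^3 - 2*c^2 + 4*c - 8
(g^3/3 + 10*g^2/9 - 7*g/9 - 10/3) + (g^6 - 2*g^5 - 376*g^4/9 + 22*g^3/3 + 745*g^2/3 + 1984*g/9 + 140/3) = g^6 - 2*g^5 - 376*g^4/9 + 23*g^3/3 + 2245*g^2/9 + 659*g/3 + 130/3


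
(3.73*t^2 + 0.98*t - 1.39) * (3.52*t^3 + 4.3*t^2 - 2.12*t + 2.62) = 13.1296*t^5 + 19.4886*t^4 - 8.5864*t^3 + 1.718*t^2 + 5.5144*t - 3.6418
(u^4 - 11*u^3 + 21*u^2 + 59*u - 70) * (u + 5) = u^5 - 6*u^4 - 34*u^3 + 164*u^2 + 225*u - 350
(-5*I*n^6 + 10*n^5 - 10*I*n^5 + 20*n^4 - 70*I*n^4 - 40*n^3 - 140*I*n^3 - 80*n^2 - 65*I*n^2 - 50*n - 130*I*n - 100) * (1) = -5*I*n^6 + 10*n^5 - 10*I*n^5 + 20*n^4 - 70*I*n^4 - 40*n^3 - 140*I*n^3 - 80*n^2 - 65*I*n^2 - 50*n - 130*I*n - 100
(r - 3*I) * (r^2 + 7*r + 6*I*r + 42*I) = r^3 + 7*r^2 + 3*I*r^2 + 18*r + 21*I*r + 126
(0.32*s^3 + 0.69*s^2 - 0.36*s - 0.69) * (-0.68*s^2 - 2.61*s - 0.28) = -0.2176*s^5 - 1.3044*s^4 - 1.6457*s^3 + 1.2156*s^2 + 1.9017*s + 0.1932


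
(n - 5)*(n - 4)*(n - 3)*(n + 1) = n^4 - 11*n^3 + 35*n^2 - 13*n - 60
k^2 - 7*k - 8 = (k - 8)*(k + 1)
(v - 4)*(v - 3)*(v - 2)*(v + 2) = v^4 - 7*v^3 + 8*v^2 + 28*v - 48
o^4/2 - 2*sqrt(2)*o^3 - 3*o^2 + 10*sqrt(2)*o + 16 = (o - 4*sqrt(2))*(o - 2*sqrt(2))*(sqrt(2)*o/2 + 1)^2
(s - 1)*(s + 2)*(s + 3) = s^3 + 4*s^2 + s - 6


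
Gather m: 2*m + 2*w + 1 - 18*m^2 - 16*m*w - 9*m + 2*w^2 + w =-18*m^2 + m*(-16*w - 7) + 2*w^2 + 3*w + 1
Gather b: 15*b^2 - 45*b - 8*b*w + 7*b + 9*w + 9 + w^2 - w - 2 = 15*b^2 + b*(-8*w - 38) + w^2 + 8*w + 7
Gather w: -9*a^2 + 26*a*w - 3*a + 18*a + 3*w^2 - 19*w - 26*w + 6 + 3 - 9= -9*a^2 + 15*a + 3*w^2 + w*(26*a - 45)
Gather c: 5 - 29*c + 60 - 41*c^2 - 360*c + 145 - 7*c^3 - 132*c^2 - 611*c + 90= -7*c^3 - 173*c^2 - 1000*c + 300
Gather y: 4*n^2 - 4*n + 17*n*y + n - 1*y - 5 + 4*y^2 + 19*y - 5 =4*n^2 - 3*n + 4*y^2 + y*(17*n + 18) - 10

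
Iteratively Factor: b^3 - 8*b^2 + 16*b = (b)*(b^2 - 8*b + 16) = b*(b - 4)*(b - 4)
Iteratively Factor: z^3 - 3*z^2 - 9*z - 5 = (z - 5)*(z^2 + 2*z + 1) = (z - 5)*(z + 1)*(z + 1)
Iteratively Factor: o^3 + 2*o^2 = (o + 2)*(o^2) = o*(o + 2)*(o)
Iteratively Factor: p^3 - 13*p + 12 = (p + 4)*(p^2 - 4*p + 3) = (p - 3)*(p + 4)*(p - 1)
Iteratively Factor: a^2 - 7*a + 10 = (a - 2)*(a - 5)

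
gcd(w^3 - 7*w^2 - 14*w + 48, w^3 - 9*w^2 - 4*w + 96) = w^2 - 5*w - 24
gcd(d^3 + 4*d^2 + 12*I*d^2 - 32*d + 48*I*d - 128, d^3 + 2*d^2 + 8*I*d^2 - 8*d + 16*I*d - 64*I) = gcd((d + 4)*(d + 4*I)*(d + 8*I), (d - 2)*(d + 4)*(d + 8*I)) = d^2 + d*(4 + 8*I) + 32*I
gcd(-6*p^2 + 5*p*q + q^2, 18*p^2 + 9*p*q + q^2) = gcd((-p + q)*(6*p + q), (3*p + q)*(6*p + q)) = 6*p + q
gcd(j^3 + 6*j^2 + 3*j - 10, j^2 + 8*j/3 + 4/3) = j + 2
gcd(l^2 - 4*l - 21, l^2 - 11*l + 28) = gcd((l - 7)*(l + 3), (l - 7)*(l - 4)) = l - 7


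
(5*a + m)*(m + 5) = 5*a*m + 25*a + m^2 + 5*m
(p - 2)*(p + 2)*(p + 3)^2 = p^4 + 6*p^3 + 5*p^2 - 24*p - 36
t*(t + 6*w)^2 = t^3 + 12*t^2*w + 36*t*w^2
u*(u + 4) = u^2 + 4*u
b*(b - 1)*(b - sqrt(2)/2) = b^3 - b^2 - sqrt(2)*b^2/2 + sqrt(2)*b/2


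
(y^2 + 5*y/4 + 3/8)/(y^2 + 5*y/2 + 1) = (y + 3/4)/(y + 2)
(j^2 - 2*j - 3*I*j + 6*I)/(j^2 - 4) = (j - 3*I)/(j + 2)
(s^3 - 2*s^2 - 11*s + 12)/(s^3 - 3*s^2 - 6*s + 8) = (s + 3)/(s + 2)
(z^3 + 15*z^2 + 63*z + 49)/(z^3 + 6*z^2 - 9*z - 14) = (z + 7)/(z - 2)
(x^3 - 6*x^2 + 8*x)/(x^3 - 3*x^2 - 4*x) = (x - 2)/(x + 1)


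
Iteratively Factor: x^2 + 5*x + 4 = (x + 1)*(x + 4)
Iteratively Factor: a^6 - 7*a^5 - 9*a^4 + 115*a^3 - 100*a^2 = (a + 4)*(a^5 - 11*a^4 + 35*a^3 - 25*a^2) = a*(a + 4)*(a^4 - 11*a^3 + 35*a^2 - 25*a) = a*(a - 5)*(a + 4)*(a^3 - 6*a^2 + 5*a) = a*(a - 5)^2*(a + 4)*(a^2 - a) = a^2*(a - 5)^2*(a + 4)*(a - 1)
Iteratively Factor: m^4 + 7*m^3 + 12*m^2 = (m)*(m^3 + 7*m^2 + 12*m) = m^2*(m^2 + 7*m + 12) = m^2*(m + 4)*(m + 3)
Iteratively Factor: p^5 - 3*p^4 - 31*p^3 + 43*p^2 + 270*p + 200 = (p + 4)*(p^4 - 7*p^3 - 3*p^2 + 55*p + 50) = (p - 5)*(p + 4)*(p^3 - 2*p^2 - 13*p - 10) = (p - 5)*(p + 1)*(p + 4)*(p^2 - 3*p - 10) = (p - 5)^2*(p + 1)*(p + 4)*(p + 2)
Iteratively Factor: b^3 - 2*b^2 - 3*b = (b)*(b^2 - 2*b - 3) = b*(b + 1)*(b - 3)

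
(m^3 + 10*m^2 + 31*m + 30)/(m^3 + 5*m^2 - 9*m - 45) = (m + 2)/(m - 3)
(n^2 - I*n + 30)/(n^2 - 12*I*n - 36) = (n + 5*I)/(n - 6*I)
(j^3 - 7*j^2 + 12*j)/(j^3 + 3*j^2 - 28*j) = (j - 3)/(j + 7)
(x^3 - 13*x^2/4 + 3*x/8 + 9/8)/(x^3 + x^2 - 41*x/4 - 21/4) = (4*x - 3)/(2*(2*x + 7))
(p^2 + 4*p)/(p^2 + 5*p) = (p + 4)/(p + 5)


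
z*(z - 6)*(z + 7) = z^3 + z^2 - 42*z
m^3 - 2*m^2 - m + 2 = (m - 2)*(m - 1)*(m + 1)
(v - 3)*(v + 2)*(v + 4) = v^3 + 3*v^2 - 10*v - 24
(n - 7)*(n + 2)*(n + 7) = n^3 + 2*n^2 - 49*n - 98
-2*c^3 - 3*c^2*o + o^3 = (-2*c + o)*(c + o)^2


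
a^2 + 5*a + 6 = (a + 2)*(a + 3)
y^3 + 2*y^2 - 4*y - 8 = (y - 2)*(y + 2)^2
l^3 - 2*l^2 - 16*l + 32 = (l - 4)*(l - 2)*(l + 4)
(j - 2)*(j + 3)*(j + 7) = j^3 + 8*j^2 + j - 42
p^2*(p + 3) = p^3 + 3*p^2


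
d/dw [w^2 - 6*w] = 2*w - 6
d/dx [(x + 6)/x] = -6/x^2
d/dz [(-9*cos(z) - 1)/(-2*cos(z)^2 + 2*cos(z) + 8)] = (-9*sin(z)^2 + 2*cos(z) + 44)*sin(z)/(2*(sin(z)^2 + cos(z) + 3)^2)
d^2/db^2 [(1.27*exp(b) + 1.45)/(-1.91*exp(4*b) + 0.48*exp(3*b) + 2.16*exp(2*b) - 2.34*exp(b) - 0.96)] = (-41.697783*exp(8*b) - 71.828224*exp(7*b) + 39.883872*exp(6*b) + 115.913754*exp(5*b) + 29.543286*exp(4*b) + 4.709424*exp(3*b) + 0.172368000000006*exp(2*b) - 17.113572*exp(b) + 2.086848)*exp(b)/(6.967871*exp(12*b) - 5.253264*exp(11*b) - 22.319496*exp(10*b) + 37.380798*exp(9*b) + 22.875552*exp(8*b) - 68.305248*exp(7*b) + 12.75426*exp(6*b) + 56.58336*exp(5*b) - 23.233824*exp(4*b) - 17.627544*exp(3*b) + 9.79776*exp(2*b) + 6.469632*exp(b) + 0.884736)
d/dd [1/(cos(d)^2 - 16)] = 2*sin(d)*cos(d)/(cos(d)^2 - 16)^2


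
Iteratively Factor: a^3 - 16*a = (a + 4)*(a^2 - 4*a) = a*(a + 4)*(a - 4)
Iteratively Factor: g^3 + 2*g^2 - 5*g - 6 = (g - 2)*(g^2 + 4*g + 3) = (g - 2)*(g + 1)*(g + 3)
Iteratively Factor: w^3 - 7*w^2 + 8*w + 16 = (w + 1)*(w^2 - 8*w + 16) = (w - 4)*(w + 1)*(w - 4)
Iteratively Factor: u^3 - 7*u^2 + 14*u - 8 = (u - 2)*(u^2 - 5*u + 4) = (u - 2)*(u - 1)*(u - 4)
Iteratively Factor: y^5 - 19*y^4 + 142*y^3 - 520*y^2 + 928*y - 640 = (y - 4)*(y^4 - 15*y^3 + 82*y^2 - 192*y + 160) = (y - 5)*(y - 4)*(y^3 - 10*y^2 + 32*y - 32) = (y - 5)*(y - 4)*(y - 2)*(y^2 - 8*y + 16) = (y - 5)*(y - 4)^2*(y - 2)*(y - 4)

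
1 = 1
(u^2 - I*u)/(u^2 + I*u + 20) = u*(u - I)/(u^2 + I*u + 20)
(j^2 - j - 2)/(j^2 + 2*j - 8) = (j + 1)/(j + 4)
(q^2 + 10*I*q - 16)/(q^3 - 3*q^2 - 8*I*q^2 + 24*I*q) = (q^2 + 10*I*q - 16)/(q*(q^2 - 3*q - 8*I*q + 24*I))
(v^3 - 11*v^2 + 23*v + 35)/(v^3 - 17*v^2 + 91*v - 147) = (v^2 - 4*v - 5)/(v^2 - 10*v + 21)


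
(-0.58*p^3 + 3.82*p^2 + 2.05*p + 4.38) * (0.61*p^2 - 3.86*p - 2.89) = -0.3538*p^5 + 4.569*p^4 - 11.8185*p^3 - 16.281*p^2 - 22.8313*p - 12.6582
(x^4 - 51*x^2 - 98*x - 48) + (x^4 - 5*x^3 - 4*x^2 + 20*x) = 2*x^4 - 5*x^3 - 55*x^2 - 78*x - 48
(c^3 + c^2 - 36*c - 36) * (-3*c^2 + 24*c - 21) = -3*c^5 + 21*c^4 + 111*c^3 - 777*c^2 - 108*c + 756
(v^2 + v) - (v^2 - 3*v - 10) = 4*v + 10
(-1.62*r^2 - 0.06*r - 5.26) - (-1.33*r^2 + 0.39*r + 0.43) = -0.29*r^2 - 0.45*r - 5.69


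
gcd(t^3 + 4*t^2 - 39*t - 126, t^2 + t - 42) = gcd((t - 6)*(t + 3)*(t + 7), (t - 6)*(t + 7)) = t^2 + t - 42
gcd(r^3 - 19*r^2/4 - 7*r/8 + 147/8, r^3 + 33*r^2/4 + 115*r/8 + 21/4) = r + 7/4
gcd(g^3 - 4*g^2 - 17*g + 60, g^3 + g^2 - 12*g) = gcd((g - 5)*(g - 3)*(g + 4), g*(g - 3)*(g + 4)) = g^2 + g - 12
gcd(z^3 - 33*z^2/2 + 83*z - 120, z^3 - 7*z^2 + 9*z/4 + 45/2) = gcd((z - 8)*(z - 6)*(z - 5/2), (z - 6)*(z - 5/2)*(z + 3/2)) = z^2 - 17*z/2 + 15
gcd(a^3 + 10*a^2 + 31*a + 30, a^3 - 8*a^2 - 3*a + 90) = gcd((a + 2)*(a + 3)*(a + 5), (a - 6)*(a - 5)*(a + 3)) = a + 3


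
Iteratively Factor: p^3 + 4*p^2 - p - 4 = (p - 1)*(p^2 + 5*p + 4) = (p - 1)*(p + 1)*(p + 4)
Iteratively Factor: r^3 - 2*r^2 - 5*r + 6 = (r - 3)*(r^2 + r - 2) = (r - 3)*(r - 1)*(r + 2)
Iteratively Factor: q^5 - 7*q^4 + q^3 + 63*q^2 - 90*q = (q - 3)*(q^4 - 4*q^3 - 11*q^2 + 30*q) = q*(q - 3)*(q^3 - 4*q^2 - 11*q + 30) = q*(q - 3)*(q - 2)*(q^2 - 2*q - 15) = q*(q - 5)*(q - 3)*(q - 2)*(q + 3)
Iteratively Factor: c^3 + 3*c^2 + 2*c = (c + 1)*(c^2 + 2*c) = (c + 1)*(c + 2)*(c)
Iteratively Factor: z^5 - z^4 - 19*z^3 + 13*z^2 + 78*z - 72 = (z + 3)*(z^4 - 4*z^3 - 7*z^2 + 34*z - 24) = (z - 1)*(z + 3)*(z^3 - 3*z^2 - 10*z + 24) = (z - 2)*(z - 1)*(z + 3)*(z^2 - z - 12) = (z - 4)*(z - 2)*(z - 1)*(z + 3)*(z + 3)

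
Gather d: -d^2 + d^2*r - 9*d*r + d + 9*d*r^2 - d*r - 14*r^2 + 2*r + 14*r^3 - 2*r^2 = d^2*(r - 1) + d*(9*r^2 - 10*r + 1) + 14*r^3 - 16*r^2 + 2*r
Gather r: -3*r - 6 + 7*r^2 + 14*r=7*r^2 + 11*r - 6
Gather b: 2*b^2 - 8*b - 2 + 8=2*b^2 - 8*b + 6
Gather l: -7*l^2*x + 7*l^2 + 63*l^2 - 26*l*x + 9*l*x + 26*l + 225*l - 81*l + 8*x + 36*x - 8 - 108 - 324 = l^2*(70 - 7*x) + l*(170 - 17*x) + 44*x - 440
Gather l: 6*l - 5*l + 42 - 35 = l + 7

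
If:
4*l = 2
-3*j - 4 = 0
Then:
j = -4/3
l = 1/2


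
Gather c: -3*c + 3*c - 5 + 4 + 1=0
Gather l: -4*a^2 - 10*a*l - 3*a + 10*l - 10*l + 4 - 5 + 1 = -4*a^2 - 10*a*l - 3*a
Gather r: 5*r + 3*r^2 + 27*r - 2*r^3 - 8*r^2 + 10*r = -2*r^3 - 5*r^2 + 42*r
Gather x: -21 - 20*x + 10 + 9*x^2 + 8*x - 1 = 9*x^2 - 12*x - 12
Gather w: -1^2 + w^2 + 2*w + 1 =w^2 + 2*w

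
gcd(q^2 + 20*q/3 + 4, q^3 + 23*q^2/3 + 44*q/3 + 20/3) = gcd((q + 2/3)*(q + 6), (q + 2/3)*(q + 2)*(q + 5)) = q + 2/3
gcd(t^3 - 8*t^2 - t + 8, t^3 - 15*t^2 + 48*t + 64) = t^2 - 7*t - 8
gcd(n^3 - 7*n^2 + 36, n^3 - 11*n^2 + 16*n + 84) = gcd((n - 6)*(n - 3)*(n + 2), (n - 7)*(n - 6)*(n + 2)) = n^2 - 4*n - 12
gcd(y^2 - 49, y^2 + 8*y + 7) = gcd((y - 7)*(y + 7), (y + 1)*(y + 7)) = y + 7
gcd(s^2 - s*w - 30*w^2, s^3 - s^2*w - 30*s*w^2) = s^2 - s*w - 30*w^2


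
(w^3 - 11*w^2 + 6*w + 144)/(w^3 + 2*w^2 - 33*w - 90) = (w - 8)/(w + 5)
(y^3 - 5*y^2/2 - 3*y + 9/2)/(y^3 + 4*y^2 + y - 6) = (2*y^2 - 3*y - 9)/(2*(y^2 + 5*y + 6))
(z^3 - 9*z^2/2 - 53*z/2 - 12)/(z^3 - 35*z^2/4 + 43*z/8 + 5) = 4*(z + 3)/(4*z - 5)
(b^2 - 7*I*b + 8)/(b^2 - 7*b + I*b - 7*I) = (b - 8*I)/(b - 7)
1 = 1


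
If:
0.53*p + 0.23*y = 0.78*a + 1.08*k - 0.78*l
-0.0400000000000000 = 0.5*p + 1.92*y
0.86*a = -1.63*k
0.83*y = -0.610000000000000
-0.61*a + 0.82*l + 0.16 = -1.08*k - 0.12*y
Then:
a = -1.33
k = 0.70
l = -2.01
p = 2.74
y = -0.73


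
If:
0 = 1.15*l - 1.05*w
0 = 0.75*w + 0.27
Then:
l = -0.33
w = -0.36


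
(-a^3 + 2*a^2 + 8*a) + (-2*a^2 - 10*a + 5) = -a^3 - 2*a + 5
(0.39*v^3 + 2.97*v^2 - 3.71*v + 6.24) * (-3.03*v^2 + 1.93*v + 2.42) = -1.1817*v^5 - 8.2464*v^4 + 17.9172*v^3 - 18.8801*v^2 + 3.065*v + 15.1008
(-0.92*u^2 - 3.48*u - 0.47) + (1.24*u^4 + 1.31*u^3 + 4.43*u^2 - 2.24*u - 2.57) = 1.24*u^4 + 1.31*u^3 + 3.51*u^2 - 5.72*u - 3.04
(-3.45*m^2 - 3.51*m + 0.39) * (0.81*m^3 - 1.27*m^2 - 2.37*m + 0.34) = -2.7945*m^5 + 1.5384*m^4 + 12.9501*m^3 + 6.6504*m^2 - 2.1177*m + 0.1326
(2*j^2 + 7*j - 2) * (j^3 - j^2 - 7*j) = 2*j^5 + 5*j^4 - 23*j^3 - 47*j^2 + 14*j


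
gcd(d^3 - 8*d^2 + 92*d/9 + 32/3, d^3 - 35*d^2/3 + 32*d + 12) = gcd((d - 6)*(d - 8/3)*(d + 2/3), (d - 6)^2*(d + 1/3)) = d - 6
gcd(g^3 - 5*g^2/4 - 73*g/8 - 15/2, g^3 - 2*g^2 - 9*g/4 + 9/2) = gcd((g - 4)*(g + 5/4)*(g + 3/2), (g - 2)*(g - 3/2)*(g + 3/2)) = g + 3/2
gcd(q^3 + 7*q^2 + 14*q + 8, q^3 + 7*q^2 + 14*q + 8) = q^3 + 7*q^2 + 14*q + 8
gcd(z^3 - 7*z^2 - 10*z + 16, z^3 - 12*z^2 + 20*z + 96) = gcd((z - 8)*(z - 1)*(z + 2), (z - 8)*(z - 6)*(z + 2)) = z^2 - 6*z - 16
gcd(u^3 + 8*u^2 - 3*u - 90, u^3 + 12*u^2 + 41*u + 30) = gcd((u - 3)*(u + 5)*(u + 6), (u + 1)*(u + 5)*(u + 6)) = u^2 + 11*u + 30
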